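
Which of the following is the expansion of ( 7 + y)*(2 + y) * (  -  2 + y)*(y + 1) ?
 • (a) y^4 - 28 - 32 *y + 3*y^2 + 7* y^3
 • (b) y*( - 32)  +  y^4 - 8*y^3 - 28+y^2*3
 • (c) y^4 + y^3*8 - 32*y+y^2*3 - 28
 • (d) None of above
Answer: c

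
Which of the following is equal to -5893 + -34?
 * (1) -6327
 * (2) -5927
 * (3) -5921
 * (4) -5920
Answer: 2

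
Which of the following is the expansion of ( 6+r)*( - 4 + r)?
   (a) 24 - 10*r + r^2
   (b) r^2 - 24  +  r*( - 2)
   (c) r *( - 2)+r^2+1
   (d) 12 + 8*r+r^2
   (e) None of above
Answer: e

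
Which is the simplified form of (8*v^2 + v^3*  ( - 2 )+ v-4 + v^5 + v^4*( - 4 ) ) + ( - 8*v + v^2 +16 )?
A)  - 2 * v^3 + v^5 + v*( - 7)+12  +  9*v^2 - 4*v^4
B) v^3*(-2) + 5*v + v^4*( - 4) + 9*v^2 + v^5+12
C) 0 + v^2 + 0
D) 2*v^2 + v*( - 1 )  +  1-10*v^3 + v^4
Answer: A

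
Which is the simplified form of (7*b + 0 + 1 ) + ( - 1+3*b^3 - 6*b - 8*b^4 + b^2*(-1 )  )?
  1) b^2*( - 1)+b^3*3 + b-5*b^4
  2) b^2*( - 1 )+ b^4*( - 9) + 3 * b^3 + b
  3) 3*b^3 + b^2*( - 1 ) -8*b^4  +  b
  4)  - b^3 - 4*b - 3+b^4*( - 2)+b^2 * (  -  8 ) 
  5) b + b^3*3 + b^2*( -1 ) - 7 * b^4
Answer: 3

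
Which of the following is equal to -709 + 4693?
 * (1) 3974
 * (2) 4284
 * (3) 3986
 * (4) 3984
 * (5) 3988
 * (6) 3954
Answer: 4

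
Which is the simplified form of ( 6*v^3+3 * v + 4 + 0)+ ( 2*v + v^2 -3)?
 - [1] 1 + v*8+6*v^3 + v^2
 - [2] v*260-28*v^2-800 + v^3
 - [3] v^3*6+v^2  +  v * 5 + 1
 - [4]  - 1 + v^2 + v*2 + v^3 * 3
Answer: 3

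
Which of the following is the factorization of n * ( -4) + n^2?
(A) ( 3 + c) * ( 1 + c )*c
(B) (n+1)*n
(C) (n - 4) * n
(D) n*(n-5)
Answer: C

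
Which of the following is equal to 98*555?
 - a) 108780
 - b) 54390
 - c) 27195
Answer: b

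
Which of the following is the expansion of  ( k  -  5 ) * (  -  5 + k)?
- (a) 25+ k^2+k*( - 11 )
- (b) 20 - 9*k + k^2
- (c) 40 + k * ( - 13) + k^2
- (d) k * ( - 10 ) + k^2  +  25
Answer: d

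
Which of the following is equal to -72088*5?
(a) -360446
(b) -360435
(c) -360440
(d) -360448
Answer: c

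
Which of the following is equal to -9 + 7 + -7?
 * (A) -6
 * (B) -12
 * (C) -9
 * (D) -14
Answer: C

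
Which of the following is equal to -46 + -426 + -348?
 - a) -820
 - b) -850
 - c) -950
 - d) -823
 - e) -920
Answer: a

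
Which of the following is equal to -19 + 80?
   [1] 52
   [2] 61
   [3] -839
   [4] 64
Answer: 2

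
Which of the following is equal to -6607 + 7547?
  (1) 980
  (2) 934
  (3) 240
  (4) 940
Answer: 4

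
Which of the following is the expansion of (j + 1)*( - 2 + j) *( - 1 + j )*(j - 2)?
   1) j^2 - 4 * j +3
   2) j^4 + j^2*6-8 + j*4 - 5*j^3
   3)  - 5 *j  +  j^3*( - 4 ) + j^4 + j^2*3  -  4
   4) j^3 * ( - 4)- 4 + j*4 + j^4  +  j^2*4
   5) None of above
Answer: 5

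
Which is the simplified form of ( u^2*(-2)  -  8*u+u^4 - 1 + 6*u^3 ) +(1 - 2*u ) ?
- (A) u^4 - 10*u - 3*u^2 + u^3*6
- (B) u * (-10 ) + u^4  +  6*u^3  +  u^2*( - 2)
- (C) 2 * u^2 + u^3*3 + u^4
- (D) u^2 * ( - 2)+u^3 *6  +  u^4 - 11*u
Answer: B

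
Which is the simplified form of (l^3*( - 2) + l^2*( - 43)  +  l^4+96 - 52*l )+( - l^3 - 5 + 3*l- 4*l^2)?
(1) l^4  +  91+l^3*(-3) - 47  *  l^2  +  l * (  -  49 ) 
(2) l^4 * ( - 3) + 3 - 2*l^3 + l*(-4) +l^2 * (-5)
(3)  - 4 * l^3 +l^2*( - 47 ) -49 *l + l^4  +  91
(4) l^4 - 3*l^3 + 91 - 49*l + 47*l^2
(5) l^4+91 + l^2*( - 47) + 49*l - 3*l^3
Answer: 1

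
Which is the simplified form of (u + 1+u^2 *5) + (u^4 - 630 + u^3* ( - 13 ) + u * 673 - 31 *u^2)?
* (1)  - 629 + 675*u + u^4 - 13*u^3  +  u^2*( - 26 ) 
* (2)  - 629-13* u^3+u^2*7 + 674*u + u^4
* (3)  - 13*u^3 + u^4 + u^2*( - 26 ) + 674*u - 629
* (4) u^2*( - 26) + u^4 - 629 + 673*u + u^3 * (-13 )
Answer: 3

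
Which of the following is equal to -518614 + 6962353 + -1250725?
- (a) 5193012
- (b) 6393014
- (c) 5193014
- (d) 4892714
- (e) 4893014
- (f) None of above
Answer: c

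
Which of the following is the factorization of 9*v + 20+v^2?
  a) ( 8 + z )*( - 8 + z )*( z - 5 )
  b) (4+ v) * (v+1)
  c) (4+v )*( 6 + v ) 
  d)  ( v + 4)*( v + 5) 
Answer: d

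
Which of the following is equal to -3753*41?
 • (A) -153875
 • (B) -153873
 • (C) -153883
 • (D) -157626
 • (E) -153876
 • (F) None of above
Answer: B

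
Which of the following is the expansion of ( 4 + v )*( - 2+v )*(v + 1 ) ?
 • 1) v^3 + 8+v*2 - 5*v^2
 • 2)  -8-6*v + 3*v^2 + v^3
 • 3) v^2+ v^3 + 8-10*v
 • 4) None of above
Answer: 2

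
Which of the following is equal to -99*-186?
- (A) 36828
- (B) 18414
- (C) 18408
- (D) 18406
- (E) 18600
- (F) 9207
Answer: B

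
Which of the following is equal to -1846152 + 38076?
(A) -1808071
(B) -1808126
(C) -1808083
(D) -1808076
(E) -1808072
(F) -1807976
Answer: D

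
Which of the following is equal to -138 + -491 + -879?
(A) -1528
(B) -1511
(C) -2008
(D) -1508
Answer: D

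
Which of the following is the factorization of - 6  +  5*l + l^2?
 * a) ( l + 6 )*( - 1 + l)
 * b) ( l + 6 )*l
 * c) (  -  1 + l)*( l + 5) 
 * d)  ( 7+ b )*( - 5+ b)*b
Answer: a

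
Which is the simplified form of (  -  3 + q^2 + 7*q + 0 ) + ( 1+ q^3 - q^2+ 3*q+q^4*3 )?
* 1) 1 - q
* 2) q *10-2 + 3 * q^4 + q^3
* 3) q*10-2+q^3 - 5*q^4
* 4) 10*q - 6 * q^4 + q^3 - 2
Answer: 2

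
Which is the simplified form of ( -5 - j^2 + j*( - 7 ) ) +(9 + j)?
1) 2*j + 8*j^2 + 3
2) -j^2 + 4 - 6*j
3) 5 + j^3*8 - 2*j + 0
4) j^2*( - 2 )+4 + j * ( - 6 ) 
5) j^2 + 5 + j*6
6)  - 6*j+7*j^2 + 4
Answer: 2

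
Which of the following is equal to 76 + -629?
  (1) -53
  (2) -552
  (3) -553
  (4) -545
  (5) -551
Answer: 3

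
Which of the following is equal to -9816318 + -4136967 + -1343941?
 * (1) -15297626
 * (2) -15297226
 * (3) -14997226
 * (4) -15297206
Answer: 2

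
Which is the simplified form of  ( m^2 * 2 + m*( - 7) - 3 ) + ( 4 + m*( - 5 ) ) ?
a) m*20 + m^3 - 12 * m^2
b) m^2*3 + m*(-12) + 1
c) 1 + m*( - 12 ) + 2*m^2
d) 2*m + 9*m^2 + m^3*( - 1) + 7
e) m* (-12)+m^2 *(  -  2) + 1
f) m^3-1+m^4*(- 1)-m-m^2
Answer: c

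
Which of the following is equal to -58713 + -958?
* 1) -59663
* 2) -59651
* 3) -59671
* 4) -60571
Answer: 3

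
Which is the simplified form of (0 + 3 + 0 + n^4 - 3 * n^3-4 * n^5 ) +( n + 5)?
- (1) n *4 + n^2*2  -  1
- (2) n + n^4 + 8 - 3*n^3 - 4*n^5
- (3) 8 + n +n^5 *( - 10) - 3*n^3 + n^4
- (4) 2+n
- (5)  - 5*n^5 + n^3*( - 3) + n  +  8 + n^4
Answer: 2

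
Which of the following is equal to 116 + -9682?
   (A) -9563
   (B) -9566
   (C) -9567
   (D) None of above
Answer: B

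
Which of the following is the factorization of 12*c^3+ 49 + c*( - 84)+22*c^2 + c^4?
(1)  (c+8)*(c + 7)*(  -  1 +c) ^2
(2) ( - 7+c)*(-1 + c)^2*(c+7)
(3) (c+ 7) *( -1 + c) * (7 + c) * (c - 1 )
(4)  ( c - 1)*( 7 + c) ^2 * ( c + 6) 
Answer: 3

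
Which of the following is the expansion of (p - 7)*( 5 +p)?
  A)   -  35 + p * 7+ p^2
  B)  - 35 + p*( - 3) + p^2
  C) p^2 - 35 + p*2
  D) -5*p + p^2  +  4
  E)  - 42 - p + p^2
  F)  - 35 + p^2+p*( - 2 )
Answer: F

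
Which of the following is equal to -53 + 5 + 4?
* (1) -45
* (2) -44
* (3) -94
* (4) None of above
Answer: 2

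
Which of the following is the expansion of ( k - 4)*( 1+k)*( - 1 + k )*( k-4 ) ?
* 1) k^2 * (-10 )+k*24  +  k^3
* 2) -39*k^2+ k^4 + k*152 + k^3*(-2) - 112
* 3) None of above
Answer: 3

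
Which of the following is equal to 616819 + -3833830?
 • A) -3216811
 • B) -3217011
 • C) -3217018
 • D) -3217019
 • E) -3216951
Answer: B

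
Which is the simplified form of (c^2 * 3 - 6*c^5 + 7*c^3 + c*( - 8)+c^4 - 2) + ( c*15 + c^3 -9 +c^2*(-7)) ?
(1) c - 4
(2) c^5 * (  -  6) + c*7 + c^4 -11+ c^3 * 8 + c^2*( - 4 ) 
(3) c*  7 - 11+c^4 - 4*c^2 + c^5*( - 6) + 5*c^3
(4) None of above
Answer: 2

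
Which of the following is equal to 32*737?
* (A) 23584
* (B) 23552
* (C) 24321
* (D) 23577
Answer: A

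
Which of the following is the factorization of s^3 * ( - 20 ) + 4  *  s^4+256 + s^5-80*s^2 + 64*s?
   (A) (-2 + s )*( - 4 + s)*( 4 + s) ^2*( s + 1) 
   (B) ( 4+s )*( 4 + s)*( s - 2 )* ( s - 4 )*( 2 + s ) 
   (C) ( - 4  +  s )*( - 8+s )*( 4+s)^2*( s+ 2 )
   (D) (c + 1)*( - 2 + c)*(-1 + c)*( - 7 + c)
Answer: B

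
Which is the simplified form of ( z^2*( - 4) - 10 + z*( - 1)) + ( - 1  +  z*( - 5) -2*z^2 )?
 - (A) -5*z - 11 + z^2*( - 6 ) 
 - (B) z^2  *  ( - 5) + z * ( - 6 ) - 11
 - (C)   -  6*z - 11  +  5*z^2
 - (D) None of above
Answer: D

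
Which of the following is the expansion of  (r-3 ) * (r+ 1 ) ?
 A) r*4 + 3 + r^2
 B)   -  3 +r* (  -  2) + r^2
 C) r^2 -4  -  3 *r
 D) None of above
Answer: B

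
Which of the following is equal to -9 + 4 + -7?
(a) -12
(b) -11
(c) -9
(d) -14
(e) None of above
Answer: a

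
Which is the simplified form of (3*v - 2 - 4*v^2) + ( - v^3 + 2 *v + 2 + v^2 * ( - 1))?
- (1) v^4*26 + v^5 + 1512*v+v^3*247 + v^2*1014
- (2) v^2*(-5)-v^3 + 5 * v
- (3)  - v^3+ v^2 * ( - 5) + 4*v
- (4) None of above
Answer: 2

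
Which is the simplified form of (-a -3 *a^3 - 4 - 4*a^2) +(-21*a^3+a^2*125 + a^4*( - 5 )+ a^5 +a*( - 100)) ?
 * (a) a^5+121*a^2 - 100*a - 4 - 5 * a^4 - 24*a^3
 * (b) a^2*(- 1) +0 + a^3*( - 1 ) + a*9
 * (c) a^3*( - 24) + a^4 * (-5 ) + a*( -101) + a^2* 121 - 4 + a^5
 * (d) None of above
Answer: c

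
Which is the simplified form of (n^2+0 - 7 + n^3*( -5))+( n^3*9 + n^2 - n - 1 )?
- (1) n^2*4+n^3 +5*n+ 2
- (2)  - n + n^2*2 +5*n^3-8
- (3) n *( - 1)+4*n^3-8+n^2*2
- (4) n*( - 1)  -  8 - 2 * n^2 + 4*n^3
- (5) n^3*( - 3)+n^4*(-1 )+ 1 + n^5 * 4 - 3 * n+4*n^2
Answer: 3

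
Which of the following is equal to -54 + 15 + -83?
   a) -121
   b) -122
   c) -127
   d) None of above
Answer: b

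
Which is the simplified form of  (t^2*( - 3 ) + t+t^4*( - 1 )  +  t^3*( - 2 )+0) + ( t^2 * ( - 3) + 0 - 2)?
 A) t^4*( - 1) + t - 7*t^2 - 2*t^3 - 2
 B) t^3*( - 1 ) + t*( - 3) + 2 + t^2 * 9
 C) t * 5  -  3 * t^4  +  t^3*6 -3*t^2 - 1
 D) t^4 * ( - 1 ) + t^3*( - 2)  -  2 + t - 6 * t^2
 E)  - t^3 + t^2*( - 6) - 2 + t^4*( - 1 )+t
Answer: D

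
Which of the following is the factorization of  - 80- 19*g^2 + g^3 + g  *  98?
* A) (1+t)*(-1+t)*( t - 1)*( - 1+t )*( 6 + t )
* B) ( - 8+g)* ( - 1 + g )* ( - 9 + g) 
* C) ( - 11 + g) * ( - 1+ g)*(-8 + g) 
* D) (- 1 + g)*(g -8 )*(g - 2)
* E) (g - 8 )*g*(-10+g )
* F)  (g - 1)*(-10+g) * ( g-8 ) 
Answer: F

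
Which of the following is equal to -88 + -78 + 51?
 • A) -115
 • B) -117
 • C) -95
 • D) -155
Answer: A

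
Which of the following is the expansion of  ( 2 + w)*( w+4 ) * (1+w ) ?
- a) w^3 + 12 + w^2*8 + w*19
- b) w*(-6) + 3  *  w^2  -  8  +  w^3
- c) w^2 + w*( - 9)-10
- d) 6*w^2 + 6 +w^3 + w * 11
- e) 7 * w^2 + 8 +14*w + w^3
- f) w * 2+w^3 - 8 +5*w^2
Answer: e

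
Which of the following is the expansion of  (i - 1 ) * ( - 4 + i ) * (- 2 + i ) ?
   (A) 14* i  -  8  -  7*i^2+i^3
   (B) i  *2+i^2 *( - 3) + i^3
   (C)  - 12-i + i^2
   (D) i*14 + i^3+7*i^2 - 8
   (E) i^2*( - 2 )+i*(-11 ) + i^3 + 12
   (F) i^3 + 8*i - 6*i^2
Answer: A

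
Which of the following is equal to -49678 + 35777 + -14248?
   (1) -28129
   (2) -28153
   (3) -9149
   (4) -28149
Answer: 4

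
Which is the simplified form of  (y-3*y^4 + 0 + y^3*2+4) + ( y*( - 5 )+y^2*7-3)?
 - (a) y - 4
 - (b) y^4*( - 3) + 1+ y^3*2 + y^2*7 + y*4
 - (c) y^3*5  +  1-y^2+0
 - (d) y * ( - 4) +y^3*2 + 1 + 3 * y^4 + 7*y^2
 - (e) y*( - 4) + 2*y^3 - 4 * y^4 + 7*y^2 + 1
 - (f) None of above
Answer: f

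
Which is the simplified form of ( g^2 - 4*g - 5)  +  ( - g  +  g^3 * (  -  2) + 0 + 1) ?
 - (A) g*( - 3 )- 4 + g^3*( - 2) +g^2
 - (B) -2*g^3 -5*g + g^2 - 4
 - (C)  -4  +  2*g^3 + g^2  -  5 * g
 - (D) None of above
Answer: B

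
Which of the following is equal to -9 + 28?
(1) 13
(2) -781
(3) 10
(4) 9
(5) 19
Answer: 5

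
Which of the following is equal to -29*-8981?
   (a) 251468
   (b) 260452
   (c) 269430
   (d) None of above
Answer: d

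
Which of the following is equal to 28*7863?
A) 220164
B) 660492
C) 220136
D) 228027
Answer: A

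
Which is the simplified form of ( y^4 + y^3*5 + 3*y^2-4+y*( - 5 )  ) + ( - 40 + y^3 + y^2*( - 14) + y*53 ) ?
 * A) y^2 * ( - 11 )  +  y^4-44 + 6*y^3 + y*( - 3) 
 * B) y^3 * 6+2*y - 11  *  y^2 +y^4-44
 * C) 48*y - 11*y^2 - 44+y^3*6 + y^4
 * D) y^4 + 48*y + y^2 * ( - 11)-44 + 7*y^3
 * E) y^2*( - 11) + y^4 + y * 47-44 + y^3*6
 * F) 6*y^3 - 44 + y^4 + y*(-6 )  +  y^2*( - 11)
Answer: C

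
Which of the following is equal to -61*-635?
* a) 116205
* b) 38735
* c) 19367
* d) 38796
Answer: b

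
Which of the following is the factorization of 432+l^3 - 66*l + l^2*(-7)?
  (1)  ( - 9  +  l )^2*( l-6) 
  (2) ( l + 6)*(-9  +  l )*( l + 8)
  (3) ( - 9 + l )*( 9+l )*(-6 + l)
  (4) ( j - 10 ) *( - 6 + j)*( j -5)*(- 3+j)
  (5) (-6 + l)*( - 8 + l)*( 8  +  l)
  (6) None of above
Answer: 6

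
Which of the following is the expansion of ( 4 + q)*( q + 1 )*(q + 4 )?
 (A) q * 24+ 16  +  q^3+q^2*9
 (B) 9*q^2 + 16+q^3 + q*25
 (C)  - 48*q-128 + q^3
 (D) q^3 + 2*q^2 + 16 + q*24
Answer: A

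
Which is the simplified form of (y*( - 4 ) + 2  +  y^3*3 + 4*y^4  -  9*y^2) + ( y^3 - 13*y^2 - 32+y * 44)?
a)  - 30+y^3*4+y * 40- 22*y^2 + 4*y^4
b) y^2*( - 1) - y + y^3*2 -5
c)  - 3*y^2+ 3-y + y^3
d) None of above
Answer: a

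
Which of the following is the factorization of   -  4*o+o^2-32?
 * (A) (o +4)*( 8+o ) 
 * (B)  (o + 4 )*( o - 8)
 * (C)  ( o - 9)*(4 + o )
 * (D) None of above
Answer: B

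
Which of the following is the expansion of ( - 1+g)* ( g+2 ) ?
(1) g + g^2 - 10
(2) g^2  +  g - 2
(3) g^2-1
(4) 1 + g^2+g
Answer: 2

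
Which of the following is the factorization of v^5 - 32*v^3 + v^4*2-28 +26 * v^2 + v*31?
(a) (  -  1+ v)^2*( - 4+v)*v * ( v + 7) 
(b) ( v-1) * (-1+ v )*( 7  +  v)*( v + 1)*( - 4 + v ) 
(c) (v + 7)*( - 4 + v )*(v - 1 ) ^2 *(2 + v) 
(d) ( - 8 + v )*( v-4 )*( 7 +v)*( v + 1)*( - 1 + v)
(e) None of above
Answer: b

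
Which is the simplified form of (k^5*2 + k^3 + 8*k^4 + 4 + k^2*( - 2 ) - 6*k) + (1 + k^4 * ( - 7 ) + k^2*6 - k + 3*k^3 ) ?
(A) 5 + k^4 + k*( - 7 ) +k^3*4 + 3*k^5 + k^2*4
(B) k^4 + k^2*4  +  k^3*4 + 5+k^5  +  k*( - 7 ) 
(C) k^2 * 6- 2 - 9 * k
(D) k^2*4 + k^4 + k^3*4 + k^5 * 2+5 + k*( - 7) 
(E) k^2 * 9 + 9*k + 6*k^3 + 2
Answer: D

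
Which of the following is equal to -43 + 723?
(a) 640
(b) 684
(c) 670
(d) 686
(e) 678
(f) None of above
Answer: f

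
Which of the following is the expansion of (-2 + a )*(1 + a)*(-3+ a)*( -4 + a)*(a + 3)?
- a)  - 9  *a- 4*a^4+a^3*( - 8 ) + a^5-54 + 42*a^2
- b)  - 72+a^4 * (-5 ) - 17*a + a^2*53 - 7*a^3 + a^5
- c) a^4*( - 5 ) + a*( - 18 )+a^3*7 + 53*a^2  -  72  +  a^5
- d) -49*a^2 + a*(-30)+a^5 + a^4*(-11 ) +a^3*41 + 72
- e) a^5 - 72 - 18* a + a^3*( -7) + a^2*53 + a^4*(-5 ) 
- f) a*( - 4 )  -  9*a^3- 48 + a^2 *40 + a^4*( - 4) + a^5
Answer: e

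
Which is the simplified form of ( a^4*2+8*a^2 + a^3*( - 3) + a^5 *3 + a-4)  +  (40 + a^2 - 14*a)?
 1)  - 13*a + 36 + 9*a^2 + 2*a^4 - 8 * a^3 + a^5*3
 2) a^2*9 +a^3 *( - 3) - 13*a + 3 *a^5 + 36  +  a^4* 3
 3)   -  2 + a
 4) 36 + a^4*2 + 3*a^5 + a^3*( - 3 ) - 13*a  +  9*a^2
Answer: 4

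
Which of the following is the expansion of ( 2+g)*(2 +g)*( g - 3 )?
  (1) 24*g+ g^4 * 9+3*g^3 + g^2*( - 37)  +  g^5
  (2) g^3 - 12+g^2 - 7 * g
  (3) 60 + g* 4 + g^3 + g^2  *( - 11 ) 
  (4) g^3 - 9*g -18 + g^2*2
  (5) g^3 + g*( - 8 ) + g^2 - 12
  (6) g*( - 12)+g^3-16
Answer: 5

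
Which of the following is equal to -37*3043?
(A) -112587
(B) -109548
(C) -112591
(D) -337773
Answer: C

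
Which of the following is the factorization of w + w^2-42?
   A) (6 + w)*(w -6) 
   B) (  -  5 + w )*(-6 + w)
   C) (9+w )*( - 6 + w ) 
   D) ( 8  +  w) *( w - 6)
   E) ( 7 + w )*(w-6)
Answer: E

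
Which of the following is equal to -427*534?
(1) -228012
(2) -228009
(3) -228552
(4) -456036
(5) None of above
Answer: 5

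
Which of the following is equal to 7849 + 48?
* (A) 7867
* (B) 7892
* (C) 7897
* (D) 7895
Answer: C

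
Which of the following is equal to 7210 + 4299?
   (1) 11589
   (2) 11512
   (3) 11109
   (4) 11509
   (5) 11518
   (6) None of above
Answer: 4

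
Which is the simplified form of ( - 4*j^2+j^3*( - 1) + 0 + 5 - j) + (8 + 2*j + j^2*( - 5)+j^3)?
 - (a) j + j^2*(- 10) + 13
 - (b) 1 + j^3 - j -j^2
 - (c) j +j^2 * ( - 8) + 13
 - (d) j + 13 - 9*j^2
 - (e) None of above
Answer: d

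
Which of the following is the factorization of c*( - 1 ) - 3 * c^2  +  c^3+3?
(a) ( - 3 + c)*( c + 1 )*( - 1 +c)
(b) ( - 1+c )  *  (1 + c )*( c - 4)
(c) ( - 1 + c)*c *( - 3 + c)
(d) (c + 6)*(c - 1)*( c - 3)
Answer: a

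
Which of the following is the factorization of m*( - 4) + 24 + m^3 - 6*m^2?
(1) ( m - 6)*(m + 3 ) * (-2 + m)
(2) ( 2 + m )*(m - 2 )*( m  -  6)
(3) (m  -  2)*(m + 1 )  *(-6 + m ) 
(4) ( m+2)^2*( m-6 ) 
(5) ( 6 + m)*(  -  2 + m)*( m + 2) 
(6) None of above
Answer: 2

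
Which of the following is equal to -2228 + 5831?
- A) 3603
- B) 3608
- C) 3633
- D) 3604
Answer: A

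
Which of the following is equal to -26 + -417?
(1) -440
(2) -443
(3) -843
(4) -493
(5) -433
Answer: 2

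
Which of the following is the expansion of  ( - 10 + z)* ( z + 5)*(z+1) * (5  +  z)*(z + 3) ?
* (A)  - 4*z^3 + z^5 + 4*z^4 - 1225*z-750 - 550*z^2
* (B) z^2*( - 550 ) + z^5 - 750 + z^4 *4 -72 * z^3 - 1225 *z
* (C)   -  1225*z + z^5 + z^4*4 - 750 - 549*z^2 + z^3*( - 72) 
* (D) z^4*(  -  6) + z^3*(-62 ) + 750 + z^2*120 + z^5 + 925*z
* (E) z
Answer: B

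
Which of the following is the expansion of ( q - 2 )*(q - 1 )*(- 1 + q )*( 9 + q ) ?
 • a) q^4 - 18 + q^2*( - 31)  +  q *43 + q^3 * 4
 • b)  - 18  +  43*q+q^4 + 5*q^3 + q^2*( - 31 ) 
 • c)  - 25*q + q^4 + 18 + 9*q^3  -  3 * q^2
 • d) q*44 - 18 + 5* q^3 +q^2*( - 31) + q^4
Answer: b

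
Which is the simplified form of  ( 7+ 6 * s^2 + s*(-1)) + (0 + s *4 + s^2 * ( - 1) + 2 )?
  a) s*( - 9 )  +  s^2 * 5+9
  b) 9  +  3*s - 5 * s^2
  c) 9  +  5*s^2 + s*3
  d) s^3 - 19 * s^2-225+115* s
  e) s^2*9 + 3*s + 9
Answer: c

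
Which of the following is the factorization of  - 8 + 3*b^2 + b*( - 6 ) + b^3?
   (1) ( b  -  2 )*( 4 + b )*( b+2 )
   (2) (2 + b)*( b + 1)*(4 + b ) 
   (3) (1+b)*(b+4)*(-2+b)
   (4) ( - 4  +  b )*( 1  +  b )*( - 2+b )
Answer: 3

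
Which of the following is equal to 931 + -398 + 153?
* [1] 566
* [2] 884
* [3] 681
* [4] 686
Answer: 4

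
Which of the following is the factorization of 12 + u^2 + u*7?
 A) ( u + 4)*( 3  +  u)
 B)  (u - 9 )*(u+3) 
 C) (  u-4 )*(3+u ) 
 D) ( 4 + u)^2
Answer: A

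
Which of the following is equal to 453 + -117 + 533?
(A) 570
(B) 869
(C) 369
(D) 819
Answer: B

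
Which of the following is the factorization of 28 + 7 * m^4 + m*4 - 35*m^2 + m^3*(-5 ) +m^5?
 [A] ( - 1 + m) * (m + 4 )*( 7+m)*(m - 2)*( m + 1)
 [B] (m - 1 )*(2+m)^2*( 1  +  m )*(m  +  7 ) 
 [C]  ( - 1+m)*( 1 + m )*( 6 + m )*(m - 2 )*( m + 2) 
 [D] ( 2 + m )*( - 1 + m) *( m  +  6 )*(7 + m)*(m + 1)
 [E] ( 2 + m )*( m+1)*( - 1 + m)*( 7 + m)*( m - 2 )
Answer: E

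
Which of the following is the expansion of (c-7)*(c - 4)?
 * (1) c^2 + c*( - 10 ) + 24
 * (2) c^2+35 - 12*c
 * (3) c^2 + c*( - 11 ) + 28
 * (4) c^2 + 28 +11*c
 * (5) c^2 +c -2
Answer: 3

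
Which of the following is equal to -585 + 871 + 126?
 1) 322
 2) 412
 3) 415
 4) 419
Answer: 2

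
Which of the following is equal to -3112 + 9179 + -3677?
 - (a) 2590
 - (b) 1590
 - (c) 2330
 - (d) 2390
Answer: d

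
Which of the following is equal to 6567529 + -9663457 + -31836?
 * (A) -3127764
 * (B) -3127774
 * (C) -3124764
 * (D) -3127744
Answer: A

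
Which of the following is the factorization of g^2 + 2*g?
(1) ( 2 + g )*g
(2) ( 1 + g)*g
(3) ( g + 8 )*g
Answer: 1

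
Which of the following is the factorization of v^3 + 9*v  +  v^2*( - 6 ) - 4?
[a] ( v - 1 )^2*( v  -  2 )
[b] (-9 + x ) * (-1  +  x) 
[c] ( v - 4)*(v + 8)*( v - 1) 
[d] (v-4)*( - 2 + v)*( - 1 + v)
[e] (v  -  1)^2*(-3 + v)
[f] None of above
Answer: f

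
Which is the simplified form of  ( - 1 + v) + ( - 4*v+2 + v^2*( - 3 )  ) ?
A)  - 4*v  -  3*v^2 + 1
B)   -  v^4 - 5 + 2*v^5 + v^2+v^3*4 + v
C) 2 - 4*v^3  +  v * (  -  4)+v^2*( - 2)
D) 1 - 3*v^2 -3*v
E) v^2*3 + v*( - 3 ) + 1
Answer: D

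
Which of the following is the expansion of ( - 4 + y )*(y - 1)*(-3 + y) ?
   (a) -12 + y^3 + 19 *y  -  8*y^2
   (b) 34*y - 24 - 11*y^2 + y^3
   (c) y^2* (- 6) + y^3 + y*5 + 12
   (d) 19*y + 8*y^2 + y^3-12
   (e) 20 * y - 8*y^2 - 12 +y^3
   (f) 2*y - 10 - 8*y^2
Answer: a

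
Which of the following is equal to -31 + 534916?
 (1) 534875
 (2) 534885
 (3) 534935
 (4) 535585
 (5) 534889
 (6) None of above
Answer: 2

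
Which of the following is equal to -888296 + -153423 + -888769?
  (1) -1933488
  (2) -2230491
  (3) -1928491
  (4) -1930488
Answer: 4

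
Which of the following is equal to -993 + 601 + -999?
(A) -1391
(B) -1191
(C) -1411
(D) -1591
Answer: A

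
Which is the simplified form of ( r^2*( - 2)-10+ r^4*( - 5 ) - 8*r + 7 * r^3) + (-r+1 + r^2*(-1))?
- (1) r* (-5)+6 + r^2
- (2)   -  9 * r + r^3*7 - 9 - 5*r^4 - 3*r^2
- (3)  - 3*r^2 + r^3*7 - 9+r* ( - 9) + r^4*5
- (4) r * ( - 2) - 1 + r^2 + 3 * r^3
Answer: 2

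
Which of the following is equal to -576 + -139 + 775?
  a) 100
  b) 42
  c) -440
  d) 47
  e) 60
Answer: e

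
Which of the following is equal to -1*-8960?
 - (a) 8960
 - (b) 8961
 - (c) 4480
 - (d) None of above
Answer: a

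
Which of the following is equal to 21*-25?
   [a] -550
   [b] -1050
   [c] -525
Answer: c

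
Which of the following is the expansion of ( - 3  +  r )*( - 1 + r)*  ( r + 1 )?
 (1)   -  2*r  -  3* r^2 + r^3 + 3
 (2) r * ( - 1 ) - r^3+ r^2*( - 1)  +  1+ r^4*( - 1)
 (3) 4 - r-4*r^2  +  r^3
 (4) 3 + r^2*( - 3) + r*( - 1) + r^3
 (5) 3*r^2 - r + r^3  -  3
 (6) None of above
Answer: 4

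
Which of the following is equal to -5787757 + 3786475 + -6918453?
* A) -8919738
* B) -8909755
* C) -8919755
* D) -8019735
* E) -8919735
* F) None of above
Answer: E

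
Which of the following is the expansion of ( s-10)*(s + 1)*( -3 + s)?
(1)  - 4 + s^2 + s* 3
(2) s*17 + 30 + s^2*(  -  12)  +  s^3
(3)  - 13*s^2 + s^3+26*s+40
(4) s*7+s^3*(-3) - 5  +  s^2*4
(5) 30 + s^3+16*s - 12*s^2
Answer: 2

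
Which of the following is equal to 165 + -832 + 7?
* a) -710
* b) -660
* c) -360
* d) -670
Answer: b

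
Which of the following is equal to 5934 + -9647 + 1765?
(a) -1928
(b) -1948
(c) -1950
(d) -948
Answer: b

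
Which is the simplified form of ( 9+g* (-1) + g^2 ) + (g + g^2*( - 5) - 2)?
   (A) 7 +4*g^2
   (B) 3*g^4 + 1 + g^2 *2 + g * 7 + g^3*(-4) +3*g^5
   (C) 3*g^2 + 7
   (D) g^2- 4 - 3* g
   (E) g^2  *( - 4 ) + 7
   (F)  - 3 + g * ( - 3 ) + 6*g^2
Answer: E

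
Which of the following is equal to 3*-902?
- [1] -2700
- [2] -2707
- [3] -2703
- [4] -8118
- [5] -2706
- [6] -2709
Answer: 5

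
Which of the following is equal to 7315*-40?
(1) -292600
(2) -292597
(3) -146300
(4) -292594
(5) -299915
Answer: 1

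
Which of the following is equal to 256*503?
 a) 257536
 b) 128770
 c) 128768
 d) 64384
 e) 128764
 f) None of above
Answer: c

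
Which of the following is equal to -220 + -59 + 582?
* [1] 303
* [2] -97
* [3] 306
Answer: 1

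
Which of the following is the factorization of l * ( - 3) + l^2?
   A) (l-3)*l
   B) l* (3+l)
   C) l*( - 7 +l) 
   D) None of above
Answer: A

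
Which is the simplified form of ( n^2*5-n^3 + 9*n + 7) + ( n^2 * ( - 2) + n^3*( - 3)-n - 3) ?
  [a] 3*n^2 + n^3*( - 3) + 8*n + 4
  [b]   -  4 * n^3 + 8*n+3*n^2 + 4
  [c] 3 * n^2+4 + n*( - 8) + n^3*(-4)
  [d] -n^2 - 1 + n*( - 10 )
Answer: b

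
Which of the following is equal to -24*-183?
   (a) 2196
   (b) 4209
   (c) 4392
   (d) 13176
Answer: c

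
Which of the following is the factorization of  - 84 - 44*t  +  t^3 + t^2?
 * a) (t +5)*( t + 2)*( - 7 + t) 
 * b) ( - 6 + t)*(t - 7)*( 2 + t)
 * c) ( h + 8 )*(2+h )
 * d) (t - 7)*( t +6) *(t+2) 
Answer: d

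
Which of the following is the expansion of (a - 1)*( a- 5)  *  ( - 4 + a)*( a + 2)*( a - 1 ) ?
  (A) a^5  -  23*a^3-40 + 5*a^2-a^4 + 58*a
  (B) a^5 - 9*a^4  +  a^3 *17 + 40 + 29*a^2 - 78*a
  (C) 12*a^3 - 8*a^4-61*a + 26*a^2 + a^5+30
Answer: B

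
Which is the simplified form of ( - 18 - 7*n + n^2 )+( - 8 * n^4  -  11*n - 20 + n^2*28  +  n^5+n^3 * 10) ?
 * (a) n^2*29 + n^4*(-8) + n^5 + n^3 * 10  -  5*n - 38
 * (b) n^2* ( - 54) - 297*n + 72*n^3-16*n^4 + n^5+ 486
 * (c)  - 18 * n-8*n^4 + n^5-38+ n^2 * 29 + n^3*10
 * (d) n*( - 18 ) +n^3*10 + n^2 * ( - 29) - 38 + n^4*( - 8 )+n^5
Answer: c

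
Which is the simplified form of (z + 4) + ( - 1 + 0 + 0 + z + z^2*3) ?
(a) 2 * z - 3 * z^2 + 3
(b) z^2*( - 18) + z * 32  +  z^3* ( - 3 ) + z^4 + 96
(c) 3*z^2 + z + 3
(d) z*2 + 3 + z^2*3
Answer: d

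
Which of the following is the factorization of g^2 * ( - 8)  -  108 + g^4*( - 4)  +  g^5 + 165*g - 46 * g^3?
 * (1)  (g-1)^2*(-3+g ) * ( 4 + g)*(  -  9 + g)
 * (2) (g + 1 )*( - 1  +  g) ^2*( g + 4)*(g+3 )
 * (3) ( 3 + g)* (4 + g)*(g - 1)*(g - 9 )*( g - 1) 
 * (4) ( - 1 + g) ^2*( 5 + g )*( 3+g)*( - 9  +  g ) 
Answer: 3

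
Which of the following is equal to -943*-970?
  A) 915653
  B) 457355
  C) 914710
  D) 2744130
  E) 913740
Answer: C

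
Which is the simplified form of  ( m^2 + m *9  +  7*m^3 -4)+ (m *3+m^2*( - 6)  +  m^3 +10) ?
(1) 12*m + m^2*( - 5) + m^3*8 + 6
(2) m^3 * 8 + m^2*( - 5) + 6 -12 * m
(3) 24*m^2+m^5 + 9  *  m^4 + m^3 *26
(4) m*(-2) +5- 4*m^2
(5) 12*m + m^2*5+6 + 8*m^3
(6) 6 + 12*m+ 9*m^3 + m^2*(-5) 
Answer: 1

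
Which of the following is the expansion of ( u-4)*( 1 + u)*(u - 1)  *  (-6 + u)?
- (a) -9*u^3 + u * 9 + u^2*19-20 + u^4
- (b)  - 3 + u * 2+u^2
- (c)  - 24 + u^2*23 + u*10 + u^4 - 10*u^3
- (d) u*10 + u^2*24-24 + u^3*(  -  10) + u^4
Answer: c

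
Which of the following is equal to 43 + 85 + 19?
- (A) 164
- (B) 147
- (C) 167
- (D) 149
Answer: B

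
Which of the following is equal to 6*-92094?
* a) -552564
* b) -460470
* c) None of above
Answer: a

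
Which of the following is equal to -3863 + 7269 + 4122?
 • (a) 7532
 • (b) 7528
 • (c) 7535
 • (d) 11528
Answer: b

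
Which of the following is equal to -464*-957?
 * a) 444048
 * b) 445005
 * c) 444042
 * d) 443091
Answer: a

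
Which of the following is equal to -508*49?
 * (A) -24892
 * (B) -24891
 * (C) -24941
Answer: A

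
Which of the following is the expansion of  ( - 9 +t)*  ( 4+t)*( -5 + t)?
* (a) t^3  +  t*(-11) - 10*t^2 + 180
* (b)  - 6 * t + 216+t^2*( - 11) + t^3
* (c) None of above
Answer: a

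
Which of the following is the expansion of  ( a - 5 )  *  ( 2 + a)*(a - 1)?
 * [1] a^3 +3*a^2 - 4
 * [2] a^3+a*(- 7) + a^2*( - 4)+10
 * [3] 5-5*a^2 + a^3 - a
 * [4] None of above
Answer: 2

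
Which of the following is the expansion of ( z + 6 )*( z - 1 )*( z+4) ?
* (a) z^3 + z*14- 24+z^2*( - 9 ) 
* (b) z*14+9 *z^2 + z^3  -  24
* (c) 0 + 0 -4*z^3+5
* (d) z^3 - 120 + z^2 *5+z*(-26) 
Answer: b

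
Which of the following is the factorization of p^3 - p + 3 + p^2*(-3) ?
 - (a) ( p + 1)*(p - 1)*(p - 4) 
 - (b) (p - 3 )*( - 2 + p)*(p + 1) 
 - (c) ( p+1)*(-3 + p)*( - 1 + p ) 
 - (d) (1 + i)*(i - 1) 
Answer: c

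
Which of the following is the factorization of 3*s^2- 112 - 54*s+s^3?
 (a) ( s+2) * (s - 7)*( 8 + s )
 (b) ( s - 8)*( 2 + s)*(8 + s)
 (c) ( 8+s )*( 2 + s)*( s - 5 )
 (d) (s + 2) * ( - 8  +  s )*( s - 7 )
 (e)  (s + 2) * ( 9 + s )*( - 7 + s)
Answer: a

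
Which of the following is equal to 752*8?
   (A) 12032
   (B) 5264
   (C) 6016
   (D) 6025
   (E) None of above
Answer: C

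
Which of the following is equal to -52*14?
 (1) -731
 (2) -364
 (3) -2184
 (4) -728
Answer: 4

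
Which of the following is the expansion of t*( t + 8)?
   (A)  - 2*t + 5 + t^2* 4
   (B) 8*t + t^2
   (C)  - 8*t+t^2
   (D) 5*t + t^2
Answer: B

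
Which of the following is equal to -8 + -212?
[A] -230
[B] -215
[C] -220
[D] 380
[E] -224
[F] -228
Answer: C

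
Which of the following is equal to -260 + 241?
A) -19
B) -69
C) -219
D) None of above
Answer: A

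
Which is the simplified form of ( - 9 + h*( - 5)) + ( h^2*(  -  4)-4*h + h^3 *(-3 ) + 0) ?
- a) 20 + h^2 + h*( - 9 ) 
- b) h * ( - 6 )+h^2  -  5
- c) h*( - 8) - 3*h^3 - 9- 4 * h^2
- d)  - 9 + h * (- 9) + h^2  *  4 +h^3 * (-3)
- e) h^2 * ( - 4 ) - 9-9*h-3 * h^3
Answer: e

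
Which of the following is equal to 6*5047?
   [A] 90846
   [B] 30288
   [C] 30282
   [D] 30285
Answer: C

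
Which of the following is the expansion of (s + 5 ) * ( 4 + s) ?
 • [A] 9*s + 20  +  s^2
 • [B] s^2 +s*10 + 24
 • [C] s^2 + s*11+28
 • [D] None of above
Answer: A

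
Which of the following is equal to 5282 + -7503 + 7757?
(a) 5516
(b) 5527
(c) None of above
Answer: c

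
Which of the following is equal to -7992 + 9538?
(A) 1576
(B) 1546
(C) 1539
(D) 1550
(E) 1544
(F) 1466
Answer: B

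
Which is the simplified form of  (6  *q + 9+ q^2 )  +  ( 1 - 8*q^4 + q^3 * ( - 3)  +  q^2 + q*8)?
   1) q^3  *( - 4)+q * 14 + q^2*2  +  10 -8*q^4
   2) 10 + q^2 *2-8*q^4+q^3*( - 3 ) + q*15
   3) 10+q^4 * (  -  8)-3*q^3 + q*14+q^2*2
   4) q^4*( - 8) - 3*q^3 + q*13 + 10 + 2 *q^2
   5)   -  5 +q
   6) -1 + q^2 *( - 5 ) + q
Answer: 3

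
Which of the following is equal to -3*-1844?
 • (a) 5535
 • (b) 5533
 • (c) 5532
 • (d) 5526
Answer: c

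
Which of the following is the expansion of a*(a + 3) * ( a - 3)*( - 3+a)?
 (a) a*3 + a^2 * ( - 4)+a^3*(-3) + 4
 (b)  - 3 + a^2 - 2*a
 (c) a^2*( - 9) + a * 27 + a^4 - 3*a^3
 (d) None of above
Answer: c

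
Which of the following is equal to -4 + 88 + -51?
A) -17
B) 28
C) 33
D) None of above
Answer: C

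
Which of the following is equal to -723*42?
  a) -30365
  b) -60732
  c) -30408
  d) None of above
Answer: d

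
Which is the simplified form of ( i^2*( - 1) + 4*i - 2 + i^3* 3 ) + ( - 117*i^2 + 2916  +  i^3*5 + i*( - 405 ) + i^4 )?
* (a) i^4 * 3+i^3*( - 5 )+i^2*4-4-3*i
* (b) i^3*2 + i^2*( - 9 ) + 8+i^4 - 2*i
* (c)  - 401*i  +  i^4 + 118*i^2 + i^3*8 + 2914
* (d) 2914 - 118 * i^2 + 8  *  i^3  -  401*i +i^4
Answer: d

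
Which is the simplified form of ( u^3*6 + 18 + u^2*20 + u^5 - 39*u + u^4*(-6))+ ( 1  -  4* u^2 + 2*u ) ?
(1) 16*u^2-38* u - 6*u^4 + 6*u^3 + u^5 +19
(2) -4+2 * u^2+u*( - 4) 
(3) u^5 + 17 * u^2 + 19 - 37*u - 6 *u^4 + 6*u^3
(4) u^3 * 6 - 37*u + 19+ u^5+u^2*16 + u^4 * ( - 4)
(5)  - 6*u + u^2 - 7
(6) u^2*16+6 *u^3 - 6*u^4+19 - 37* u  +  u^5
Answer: 6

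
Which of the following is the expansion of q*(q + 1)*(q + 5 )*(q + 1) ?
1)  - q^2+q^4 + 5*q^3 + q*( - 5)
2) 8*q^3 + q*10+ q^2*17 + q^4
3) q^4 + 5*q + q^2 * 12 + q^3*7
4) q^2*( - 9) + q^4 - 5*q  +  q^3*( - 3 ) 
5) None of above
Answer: 5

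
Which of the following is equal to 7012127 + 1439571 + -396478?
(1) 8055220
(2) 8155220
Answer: 1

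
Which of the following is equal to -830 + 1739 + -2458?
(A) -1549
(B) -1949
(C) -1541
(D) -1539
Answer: A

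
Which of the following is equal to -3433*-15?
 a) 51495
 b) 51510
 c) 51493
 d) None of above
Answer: a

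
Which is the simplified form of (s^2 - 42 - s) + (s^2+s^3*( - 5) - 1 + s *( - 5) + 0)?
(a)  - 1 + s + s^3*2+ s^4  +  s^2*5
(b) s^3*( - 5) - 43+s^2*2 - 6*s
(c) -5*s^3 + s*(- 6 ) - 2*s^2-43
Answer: b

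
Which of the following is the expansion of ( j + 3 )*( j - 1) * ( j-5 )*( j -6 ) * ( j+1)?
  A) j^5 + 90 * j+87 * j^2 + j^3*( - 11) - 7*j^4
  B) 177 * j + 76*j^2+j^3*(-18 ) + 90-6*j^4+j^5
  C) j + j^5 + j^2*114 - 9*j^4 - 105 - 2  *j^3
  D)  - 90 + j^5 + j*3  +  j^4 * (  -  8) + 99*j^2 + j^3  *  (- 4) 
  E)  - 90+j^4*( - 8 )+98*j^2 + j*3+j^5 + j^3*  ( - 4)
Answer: E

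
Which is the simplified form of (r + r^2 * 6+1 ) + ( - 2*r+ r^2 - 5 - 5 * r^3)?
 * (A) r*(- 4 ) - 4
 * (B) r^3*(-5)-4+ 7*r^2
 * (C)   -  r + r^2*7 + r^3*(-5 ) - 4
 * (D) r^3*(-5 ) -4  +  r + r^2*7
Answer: C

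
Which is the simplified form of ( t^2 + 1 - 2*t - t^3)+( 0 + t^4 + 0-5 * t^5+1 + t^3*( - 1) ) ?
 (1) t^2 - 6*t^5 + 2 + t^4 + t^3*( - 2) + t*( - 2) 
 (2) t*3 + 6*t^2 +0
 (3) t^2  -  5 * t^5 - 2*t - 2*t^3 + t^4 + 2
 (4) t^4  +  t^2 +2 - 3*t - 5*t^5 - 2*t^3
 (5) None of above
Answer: 3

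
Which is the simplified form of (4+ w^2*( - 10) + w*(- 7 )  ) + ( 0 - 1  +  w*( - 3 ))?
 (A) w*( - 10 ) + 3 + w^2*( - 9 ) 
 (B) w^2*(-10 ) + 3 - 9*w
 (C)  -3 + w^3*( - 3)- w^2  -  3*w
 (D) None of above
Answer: D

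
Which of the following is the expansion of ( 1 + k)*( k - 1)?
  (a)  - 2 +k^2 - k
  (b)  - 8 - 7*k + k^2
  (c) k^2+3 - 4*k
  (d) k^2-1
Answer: d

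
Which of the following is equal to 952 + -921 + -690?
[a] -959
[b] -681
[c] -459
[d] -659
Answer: d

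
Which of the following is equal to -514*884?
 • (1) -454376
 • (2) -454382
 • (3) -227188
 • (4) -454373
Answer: 1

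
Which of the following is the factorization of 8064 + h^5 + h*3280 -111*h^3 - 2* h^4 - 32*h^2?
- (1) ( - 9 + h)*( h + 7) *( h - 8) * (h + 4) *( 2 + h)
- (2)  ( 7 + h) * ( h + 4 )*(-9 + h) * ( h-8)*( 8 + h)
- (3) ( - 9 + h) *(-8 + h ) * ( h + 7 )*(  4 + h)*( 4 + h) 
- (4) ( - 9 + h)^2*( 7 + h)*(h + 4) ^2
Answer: 3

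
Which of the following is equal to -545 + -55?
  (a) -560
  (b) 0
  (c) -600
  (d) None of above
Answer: c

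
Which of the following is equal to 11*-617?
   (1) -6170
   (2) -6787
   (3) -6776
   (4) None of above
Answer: 2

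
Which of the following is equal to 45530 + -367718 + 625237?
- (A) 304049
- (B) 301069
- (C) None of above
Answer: C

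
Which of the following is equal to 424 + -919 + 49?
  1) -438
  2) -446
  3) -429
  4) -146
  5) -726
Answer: 2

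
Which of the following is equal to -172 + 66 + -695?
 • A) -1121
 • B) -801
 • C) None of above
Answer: B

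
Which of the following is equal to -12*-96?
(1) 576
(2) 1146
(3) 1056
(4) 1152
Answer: 4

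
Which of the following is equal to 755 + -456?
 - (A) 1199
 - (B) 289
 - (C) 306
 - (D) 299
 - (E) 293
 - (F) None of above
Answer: D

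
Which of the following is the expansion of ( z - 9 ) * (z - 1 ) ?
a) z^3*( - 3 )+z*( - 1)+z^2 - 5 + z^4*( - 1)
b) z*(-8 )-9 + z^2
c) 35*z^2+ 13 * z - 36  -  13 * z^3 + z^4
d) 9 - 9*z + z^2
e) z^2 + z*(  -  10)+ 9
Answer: e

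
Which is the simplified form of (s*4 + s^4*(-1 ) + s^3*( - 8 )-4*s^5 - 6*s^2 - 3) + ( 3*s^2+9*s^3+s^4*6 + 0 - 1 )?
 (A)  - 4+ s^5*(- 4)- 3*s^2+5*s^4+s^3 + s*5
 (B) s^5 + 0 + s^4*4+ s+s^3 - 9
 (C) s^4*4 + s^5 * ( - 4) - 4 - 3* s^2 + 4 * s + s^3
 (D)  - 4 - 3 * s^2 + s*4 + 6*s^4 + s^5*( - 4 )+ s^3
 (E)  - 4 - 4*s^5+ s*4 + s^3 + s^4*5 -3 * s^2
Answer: E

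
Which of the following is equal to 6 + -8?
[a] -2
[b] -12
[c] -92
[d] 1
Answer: a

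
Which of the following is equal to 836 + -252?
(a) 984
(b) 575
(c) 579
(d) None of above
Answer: d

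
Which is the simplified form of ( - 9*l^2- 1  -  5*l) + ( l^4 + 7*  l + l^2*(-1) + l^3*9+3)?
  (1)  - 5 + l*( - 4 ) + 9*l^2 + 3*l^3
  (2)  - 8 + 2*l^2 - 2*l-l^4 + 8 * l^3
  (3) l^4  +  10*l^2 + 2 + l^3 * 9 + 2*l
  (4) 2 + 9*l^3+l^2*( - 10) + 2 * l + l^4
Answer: 4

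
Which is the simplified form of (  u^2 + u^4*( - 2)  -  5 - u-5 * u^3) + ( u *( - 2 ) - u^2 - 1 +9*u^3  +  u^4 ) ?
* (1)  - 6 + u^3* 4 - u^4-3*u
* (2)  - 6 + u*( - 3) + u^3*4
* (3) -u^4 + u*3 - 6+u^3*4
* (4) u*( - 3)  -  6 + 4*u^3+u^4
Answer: 1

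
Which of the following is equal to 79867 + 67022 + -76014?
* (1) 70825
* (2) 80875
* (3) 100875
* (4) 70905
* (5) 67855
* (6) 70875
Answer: 6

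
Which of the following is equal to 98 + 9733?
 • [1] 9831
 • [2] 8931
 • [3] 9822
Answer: 1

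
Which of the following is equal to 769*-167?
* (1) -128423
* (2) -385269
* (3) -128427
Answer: 1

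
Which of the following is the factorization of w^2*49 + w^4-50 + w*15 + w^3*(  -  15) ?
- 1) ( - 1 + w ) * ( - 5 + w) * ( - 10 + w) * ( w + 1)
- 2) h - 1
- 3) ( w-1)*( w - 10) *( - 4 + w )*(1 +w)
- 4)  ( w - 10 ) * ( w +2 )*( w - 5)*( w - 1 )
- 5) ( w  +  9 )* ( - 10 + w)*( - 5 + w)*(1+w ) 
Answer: 1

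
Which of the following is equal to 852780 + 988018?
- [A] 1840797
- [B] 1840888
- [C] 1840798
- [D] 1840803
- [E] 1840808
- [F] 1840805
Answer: C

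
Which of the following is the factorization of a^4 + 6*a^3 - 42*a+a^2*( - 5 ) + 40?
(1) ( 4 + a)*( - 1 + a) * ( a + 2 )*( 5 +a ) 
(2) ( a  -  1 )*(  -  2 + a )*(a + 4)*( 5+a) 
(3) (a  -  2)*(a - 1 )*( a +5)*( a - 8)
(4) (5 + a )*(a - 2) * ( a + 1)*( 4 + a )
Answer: 2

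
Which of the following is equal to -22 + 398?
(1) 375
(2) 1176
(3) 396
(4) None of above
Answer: 4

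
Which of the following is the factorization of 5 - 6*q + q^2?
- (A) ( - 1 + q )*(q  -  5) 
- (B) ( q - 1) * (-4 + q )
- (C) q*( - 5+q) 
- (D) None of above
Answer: A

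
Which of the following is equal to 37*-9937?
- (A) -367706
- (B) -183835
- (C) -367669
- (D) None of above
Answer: C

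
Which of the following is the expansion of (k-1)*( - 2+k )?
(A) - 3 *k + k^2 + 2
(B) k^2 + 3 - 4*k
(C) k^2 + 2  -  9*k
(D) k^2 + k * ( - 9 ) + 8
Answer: A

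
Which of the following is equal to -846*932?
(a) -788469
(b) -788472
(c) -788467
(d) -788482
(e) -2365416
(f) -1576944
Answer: b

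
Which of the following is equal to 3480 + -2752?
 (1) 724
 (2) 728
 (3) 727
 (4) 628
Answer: 2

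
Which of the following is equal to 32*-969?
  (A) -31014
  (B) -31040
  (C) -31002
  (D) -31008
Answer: D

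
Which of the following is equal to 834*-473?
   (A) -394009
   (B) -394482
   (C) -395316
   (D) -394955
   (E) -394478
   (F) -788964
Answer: B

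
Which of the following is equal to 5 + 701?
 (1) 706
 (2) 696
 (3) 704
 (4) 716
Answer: 1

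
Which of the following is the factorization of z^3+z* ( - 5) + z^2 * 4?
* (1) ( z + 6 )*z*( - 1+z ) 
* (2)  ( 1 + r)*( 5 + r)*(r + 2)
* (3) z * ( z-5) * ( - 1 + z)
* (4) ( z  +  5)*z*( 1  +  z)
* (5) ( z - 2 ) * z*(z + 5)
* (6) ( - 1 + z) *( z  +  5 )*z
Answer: 6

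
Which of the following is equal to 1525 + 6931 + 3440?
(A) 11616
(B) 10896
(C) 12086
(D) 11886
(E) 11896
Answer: E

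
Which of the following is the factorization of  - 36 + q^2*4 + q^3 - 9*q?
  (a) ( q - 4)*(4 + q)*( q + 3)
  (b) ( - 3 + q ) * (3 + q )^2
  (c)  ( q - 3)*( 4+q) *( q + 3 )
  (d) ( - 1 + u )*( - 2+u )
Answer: c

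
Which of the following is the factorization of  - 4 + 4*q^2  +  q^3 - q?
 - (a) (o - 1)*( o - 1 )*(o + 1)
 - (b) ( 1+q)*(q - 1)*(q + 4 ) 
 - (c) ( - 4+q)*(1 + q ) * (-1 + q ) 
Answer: b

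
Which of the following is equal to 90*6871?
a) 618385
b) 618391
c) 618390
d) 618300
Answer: c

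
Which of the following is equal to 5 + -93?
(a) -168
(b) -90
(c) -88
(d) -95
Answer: c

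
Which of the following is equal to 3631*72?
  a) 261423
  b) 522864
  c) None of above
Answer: c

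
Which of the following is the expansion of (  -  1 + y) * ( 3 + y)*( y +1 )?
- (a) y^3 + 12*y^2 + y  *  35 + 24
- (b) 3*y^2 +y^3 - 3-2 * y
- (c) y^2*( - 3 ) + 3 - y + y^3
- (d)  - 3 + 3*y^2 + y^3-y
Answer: d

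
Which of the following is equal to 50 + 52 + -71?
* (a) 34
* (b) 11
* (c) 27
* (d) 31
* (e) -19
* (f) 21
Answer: d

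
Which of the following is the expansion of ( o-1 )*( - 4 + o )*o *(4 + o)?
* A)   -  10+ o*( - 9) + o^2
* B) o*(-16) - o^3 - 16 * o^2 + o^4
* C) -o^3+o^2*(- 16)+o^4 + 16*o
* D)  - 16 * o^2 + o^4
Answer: C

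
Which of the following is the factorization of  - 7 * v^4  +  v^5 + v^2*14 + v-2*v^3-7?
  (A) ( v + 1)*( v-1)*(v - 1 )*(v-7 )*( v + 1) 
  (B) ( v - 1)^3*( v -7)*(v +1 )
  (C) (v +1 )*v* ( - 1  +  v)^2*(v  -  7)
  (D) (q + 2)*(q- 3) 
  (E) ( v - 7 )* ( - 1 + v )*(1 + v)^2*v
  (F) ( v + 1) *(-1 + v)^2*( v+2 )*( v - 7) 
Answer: A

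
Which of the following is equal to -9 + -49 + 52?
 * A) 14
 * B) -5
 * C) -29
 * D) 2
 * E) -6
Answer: E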